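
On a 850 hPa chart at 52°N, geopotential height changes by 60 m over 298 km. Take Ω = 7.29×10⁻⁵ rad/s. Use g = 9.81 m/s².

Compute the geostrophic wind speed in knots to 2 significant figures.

Coriolis parameter at 52°N:
f = 2Ω sin φ = 2 × 7.29×10⁻⁵ × sin 52° = 1.15×10⁻⁴ s⁻¹
Height gradient: |∂Z/∂n| = 60 m / 298000 m = 2.01×10⁻⁴
On a pressure surface, geostrophic balance gives V_g = (g/f)|∂Z/∂n|:
V_g = 9.81 × 2.01×10⁻⁴ / 1.15×10⁻⁴ = 17.2 m/s
Converting: 17.2 m/s × 1.944 = 33 knots

33 knots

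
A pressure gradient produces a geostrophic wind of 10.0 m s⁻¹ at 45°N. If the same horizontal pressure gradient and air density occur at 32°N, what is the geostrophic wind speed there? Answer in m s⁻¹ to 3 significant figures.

13.3 m s⁻¹

With the same pressure gradient and density, V_g ∝ 1/f ∝ 1/sin φ.
V₂ = V₁ · sin φ₁ / sin φ₂ = 10.0 × sin 45° / sin 32°
V₂ = 10.0 × 0.7071/0.5299 = 13.3 m s⁻¹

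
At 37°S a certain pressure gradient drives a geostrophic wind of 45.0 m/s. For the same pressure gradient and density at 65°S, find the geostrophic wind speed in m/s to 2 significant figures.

With the same pressure gradient and density, V_g ∝ 1/f ∝ 1/sin φ.
V₂ = V₁ · sin φ₁ / sin φ₂ = 45.0 × sin 37° / sin 65°
V₂ = 45.0 × 0.6018/0.9063 = 30 m/s

30 m/s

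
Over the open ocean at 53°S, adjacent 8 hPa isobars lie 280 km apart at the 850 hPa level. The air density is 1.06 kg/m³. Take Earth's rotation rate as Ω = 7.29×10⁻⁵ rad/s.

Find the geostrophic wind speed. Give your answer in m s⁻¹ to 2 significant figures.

23 m s⁻¹

Coriolis parameter at 53°S:
f = 2Ω sin φ = 2 × 7.29×10⁻⁵ × sin 53° = 1.16×10⁻⁴ s⁻¹
Pressure gradient: |∂P/∂n| = 800 Pa / 280000 m = 2.86×10⁻³ Pa/m
Geostrophic balance (pressure-gradient force = Coriolis force):
V_g = (1/(fρ)) |∂P/∂n| = 2.86×10⁻³ / (1.16×10⁻⁴ × 1.06) = 23.1 m/s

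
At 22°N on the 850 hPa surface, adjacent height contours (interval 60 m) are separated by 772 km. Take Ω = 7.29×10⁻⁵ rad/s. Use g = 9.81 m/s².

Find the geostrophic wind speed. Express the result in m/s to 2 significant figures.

Coriolis parameter at 22°N:
f = 2Ω sin φ = 2 × 7.29×10⁻⁵ × sin 22° = 5.46×10⁻⁵ s⁻¹
Height gradient: |∂Z/∂n| = 60 m / 772000 m = 7.77×10⁻⁵
On a pressure surface, geostrophic balance gives V_g = (g/f)|∂Z/∂n|:
V_g = 9.81 × 7.77×10⁻⁵ / 5.46×10⁻⁵ = 14.0 m/s

14 m/s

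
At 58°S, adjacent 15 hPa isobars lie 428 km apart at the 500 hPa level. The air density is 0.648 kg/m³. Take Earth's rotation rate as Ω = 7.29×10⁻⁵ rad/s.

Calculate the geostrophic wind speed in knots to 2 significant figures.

85 knots

Coriolis parameter at 58°S:
f = 2Ω sin φ = 2 × 7.29×10⁻⁵ × sin 58° = 1.24×10⁻⁴ s⁻¹
Pressure gradient: |∂P/∂n| = 1500 Pa / 428000 m = 3.50×10⁻³ Pa/m
Geostrophic balance (pressure-gradient force = Coriolis force):
V_g = (1/(fρ)) |∂P/∂n| = 3.50×10⁻³ / (1.24×10⁻⁴ × 0.648) = 43.7 m/s
Converting: 43.7 m/s × 1.944 = 85 knots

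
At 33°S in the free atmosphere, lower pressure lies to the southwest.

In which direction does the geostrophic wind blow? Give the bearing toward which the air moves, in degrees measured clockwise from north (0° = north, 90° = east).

The pressure-gradient force points toward the southwest (bearing 225°).
Geostrophic balance: in the Southern Hemisphere the Coriolis force deflects motion to the left, so the geostrophic wind blows 90° to the left of the pressure-gradient force (low pressure on the right).
Rotating 225° by 90° counterclockwise gives 135° — the wind blows toward the southeast.

135°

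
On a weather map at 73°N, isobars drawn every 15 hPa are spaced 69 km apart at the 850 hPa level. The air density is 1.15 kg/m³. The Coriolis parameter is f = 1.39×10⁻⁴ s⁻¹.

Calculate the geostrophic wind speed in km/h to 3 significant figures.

490 km/h

Pressure gradient: |∂P/∂n| = 1500 Pa / 69000 m = 2.17×10⁻² Pa/m
Geostrophic balance (pressure-gradient force = Coriolis force):
V_g = (1/(fρ)) |∂P/∂n| = 2.17×10⁻² / (1.39×10⁻⁴ × 1.15) = 136 m/s
Converting: 136 m/s × 3.6 = 490 km/h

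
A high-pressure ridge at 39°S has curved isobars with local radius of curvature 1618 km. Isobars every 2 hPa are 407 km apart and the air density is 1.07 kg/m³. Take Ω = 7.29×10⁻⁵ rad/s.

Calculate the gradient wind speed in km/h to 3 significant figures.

18.7 km/h

Coriolis parameter at 39°S:
f = 2Ω sin φ = 2 × 7.29×10⁻⁵ × sin 39° = 9.18×10⁻⁵ s⁻¹
Pressure gradient: |∂P/∂n| = 200 Pa / 407000 m = 4.91×10⁻⁴ Pa/m
Geostrophic speed: V_g = |∂P/∂n|/(fρ) = 4.91×10⁻⁴/(9.18×10⁻⁵ × 1.07) = 5.01 m/s
Around a high, pressure-gradient force acts outward with centrifugal, so Coriolis balances both:
fV = (1/ρ)|∂P/∂n| + V²/R  →  V² − fR·V + fR·V_g = 0
With fR = 9.18×10⁻⁵ × 1618×10³ m = 148 m/s:
V = [fR − √((fR)² − 4 fR V_g)]/2 = [148 − √(148² − 4×148×5.01)]/2 = 5.19 m/s
Supergeostrophic (V > V_g = 5.01 m/s), as expected around a high.
Converting: 5.19 m/s × 3.6 = 18.7 km/h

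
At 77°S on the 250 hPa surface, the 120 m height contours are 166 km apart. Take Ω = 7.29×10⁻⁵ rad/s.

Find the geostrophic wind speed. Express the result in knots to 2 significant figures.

Coriolis parameter at 77°S:
f = 2Ω sin φ = 2 × 7.29×10⁻⁵ × sin 77° = 1.42×10⁻⁴ s⁻¹
Height gradient: |∂Z/∂n| = 120 m / 166000 m = 7.23×10⁻⁴
On a pressure surface, geostrophic balance gives V_g = (g/f)|∂Z/∂n|:
V_g = 9.81 × 7.23×10⁻⁴ / 1.42×10⁻⁴ = 49.9 m/s
Converting: 49.9 m/s × 1.944 = 97 knots

97 knots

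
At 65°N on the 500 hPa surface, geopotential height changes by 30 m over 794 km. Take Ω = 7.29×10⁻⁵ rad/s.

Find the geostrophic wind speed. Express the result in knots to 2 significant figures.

Coriolis parameter at 65°N:
f = 2Ω sin φ = 2 × 7.29×10⁻⁵ × sin 65° = 1.32×10⁻⁴ s⁻¹
Height gradient: |∂Z/∂n| = 30 m / 794000 m = 3.78×10⁻⁵
On a pressure surface, geostrophic balance gives V_g = (g/f)|∂Z/∂n|:
V_g = 9.81 × 3.78×10⁻⁵ / 1.32×10⁻⁴ = 2.81 m/s
Converting: 2.81 m/s × 1.944 = 5.5 knots

5.5 knots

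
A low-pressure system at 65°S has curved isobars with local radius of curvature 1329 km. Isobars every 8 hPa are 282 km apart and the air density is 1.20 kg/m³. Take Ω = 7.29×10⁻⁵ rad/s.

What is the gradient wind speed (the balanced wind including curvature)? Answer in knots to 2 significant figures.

Coriolis parameter at 65°S:
f = 2Ω sin φ = 2 × 7.29×10⁻⁵ × sin 65° = 1.32×10⁻⁴ s⁻¹
Pressure gradient: |∂P/∂n| = 800 Pa / 282000 m = 2.84×10⁻³ Pa/m
Geostrophic speed: V_g = |∂P/∂n|/(fρ) = 2.84×10⁻³/(1.32×10⁻⁴ × 1.20) = 17.9 m/s
Around a low, centrifugal force acts outward with Coriolis, so pressure-gradient force balances both:
(1/ρ)|∂P/∂n| = fV + V²/R  →  V² + fR·V − fR·V_g = 0
With fR = 1.32×10⁻⁴ × 1329×10³ m = 176 m/s:
V = [−fR + √((fR)² + 4 fR V_g)]/2 = [−176 + √(176² + 4×176×17.9)]/2 = 16.4 m/s
Subgeostrophic (V < V_g = 17.9 m/s), as expected around a low.
Converting: 16.4 m/s × 1.944 = 32 knots

32 knots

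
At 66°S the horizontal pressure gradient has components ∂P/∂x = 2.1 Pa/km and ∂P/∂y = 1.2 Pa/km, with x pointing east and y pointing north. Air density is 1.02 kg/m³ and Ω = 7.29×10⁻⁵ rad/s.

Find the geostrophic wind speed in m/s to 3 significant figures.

Coriolis parameter at 66°S:
f = 2Ω sin φ = 2 × 7.29×10⁻⁵ × sin 66° = 1.33×10⁻⁴ s⁻¹
In the Southern Hemisphere f is negative: f = −1.33×10⁻⁴ s⁻¹.
Component geostrophic relations (x east, y north):
u_g = −(1/(fρ)) ∂P/∂y,  v_g = (1/(fρ)) ∂P/∂x
u_g = −(1.2×10⁻³)/(−1.33×10⁻⁴ × 1.02) = 8.83 m/s;  v_g = (2.1×10⁻³)/(−1.33×10⁻⁴ × 1.02) = −15.5 m/s
|V_g| = √(u_g² + v_g²) = 17.8 m/s

17.8 m/s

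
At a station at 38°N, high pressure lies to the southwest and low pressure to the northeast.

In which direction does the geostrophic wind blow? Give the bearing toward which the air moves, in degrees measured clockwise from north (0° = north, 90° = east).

The pressure-gradient force points toward the northeast (bearing 045°).
Geostrophic balance: in the Northern Hemisphere the Coriolis force deflects motion to the right, so the geostrophic wind blows 90° to the right of the pressure-gradient force (low pressure on the left).
Rotating 045° by 90° clockwise gives 135° — the wind blows toward the southeast.

135°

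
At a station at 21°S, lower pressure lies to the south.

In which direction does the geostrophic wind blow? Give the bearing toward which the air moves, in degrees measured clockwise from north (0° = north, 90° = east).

090°

The pressure-gradient force points toward the south (bearing 180°).
Geostrophic balance: in the Southern Hemisphere the Coriolis force deflects motion to the left, so the geostrophic wind blows 90° to the left of the pressure-gradient force (low pressure on the right).
Rotating 180° by 90° counterclockwise gives 090° — the wind blows toward the east.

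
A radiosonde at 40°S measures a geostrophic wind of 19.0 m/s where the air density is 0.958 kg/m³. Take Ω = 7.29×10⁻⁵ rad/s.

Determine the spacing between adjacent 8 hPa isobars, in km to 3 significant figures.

469 km

Coriolis parameter at 40°S:
f = 2Ω sin φ = 2 × 7.29×10⁻⁵ × sin 40° = 9.37×10⁻⁵ s⁻¹
Geostrophic balance rearranged: |∂P/∂n| = f ρ V_g
|∂P/∂n| = 9.37×10⁻⁵ × 0.958 × 19.0 = 1.71×10⁻³ Pa/m
Isobar spacing: Δn = ΔP/|∂P/∂n| = 800 Pa / 1.71×10⁻³ Pa/m = 468971 m ≈ 469 km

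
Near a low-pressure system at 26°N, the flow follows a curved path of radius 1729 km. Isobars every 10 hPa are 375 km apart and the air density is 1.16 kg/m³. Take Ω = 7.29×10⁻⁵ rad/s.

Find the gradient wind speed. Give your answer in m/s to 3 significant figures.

28.6 m/s

Coriolis parameter at 26°N:
f = 2Ω sin φ = 2 × 7.29×10⁻⁵ × sin 26° = 6.39×10⁻⁵ s⁻¹
Pressure gradient: |∂P/∂n| = 1000 Pa / 375000 m = 2.67×10⁻³ Pa/m
Geostrophic speed: V_g = |∂P/∂n|/(fρ) = 2.67×10⁻³/(6.39×10⁻⁵ × 1.16) = 36.0 m/s
Around a low, centrifugal force acts outward with Coriolis, so pressure-gradient force balances both:
(1/ρ)|∂P/∂n| = fV + V²/R  →  V² + fR·V − fR·V_g = 0
With fR = 6.39×10⁻⁵ × 1729×10³ m = 111 m/s:
V = [−fR + √((fR)² + 4 fR V_g)]/2 = [−111 + √(111² + 4×111×36)]/2 = 28.6 m/s
Subgeostrophic (V < V_g = 36 m/s), as expected around a low.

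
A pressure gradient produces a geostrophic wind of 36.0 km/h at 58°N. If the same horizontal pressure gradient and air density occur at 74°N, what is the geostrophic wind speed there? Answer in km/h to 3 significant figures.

31.8 km/h

With the same pressure gradient and density, V_g ∝ 1/f ∝ 1/sin φ.
V₂ = V₁ · sin φ₁ / sin φ₂ = 36.0 × sin 58° / sin 74°
V₂ = 36.0 × 0.8480/0.9613 = 31.8 km/h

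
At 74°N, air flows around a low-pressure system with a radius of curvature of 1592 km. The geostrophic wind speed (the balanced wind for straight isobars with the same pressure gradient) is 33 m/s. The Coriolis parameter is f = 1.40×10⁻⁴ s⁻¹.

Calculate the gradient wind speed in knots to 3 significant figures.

56.7 knots

Around a low, centrifugal force acts outward with Coriolis, so pressure-gradient force balances both:
(1/ρ)|∂P/∂n| = fV + V²/R  →  V² + fR·V − fR·V_g = 0
With fR = 1.40×10⁻⁴ × 1592×10³ m = 223 m/s:
V = [−fR + √((fR)² + 4 fR V_g)]/2 = [−223 + √(223² + 4×223×33)]/2 = 29.2 m/s
Subgeostrophic (V < V_g = 33 m/s), as expected around a low.
Converting: 29.2 m/s × 1.944 = 56.7 knots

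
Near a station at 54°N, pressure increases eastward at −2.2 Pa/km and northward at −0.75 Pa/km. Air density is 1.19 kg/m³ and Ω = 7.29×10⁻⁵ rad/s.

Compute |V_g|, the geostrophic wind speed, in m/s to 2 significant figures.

17 m/s

Coriolis parameter at 54°N:
f = 2Ω sin φ = 2 × 7.29×10⁻⁵ × sin 54° = 1.18×10⁻⁴ s⁻¹
Component geostrophic relations (x east, y north):
u_g = −(1/(fρ)) ∂P/∂y,  v_g = (1/(fρ)) ∂P/∂x
u_g = −(−0.75×10⁻³)/(1.18×10⁻⁴ × 1.19) = 5.34 m/s;  v_g = (−2.2×10⁻³)/(1.18×10⁻⁴ × 1.19) = −15.7 m/s
|V_g| = √(u_g² + v_g²) = 16.6 m/s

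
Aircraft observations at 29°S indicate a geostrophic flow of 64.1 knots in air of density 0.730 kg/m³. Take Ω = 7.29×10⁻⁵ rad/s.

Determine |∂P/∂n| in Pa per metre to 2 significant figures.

Coriolis parameter at 29°S:
f = 2Ω sin φ = 2 × 7.29×10⁻⁵ × sin 29° = 7.07×10⁻⁵ s⁻¹
Wind speed in SI: 64.1 knots = 33.0 m/s
Geostrophic balance rearranged: |∂P/∂n| = f ρ V_g
|∂P/∂n| = 7.07×10⁻⁵ × 0.730 × 33.0 = 1.70×10⁻³ Pa/m

1.7×10⁻³ Pa/m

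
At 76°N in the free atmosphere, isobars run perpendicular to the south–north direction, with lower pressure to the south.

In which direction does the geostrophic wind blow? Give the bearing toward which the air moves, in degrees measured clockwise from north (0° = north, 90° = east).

The pressure-gradient force points toward the south (bearing 180°).
Geostrophic balance: in the Northern Hemisphere the Coriolis force deflects motion to the right, so the geostrophic wind blows 90° to the right of the pressure-gradient force (low pressure on the left).
Rotating 180° by 90° clockwise gives 270° — the wind blows toward the west.

270°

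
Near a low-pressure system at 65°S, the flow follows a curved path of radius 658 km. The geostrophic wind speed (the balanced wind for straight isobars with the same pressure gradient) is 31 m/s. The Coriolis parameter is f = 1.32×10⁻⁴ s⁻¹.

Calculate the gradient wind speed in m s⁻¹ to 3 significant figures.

Around a low, centrifugal force acts outward with Coriolis, so pressure-gradient force balances both:
(1/ρ)|∂P/∂n| = fV + V²/R  →  V² + fR·V − fR·V_g = 0
With fR = 1.32×10⁻⁴ × 658×10³ m = 86.9 m/s:
V = [−fR + √((fR)² + 4 fR V_g)]/2 = [−86.9 + √(86.9² + 4×86.9×31)]/2 = 24.2 m/s
Subgeostrophic (V < V_g = 31 m/s), as expected around a low.

24.2 m s⁻¹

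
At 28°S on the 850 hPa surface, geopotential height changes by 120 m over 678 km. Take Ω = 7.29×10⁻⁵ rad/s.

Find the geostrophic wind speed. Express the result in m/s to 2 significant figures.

Coriolis parameter at 28°S:
f = 2Ω sin φ = 2 × 7.29×10⁻⁵ × sin 28° = 6.84×10⁻⁵ s⁻¹
Height gradient: |∂Z/∂n| = 120 m / 678000 m = 1.77×10⁻⁴
On a pressure surface, geostrophic balance gives V_g = (g/f)|∂Z/∂n|:
V_g = 9.81 × 1.77×10⁻⁴ / 6.84×10⁻⁵ = 25.4 m/s

25 m/s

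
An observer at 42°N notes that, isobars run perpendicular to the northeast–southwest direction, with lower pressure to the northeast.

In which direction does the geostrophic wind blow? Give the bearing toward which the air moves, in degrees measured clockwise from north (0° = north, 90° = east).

The pressure-gradient force points toward the northeast (bearing 045°).
Geostrophic balance: in the Northern Hemisphere the Coriolis force deflects motion to the right, so the geostrophic wind blows 90° to the right of the pressure-gradient force (low pressure on the left).
Rotating 045° by 90° clockwise gives 135° — the wind blows toward the southeast.

135°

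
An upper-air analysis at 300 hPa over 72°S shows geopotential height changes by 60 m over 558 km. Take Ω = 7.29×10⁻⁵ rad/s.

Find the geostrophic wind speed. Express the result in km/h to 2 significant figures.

Coriolis parameter at 72°S:
f = 2Ω sin φ = 2 × 7.29×10⁻⁵ × sin 72° = 1.39×10⁻⁴ s⁻¹
Height gradient: |∂Z/∂n| = 60 m / 558000 m = 1.08×10⁻⁴
On a pressure surface, geostrophic balance gives V_g = (g/f)|∂Z/∂n|:
V_g = 9.81 × 1.08×10⁻⁴ / 1.39×10⁻⁴ = 7.61 m/s
Converting: 7.61 m/s × 3.6 = 27 km/h

27 km/h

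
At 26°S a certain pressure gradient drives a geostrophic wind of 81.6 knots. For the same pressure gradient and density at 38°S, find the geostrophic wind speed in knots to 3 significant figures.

With the same pressure gradient and density, V_g ∝ 1/f ∝ 1/sin φ.
V₂ = V₁ · sin φ₁ / sin φ₂ = 81.6 × sin 26° / sin 38°
V₂ = 81.6 × 0.4384/0.6157 = 58.1 knots

58.1 knots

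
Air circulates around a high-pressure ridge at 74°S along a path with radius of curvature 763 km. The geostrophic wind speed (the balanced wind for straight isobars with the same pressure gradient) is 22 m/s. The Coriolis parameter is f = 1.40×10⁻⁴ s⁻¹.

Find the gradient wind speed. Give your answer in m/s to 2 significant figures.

Around a high, pressure-gradient force acts outward with centrifugal, so Coriolis balances both:
fV = (1/ρ)|∂P/∂n| + V²/R  →  V² − fR·V + fR·V_g = 0
With fR = 1.40×10⁻⁴ × 763×10³ m = 107 m/s:
V = [fR − √((fR)² − 4 fR V_g)]/2 = [107 − √(107² − 4×107×22)]/2 = 31 m/s
Supergeostrophic (V > V_g = 22 m/s), as expected around a high.

31 m/s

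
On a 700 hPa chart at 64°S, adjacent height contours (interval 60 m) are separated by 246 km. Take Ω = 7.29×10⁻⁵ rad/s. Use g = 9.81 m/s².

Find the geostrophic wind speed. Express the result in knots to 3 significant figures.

Coriolis parameter at 64°S:
f = 2Ω sin φ = 2 × 7.29×10⁻⁵ × sin 64° = 1.31×10⁻⁴ s⁻¹
Height gradient: |∂Z/∂n| = 60 m / 246000 m = 2.44×10⁻⁴
On a pressure surface, geostrophic balance gives V_g = (g/f)|∂Z/∂n|:
V_g = 9.81 × 2.44×10⁻⁴ / 1.31×10⁻⁴ = 18.3 m/s
Converting: 18.3 m/s × 1.944 = 35.5 knots

35.5 knots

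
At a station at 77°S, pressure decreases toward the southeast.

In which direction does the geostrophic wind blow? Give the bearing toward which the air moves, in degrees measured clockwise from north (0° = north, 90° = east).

The pressure-gradient force points toward the southeast (bearing 135°).
Geostrophic balance: in the Southern Hemisphere the Coriolis force deflects motion to the left, so the geostrophic wind blows 90° to the left of the pressure-gradient force (low pressure on the right).
Rotating 135° by 90° counterclockwise gives 045° — the wind blows toward the northeast.

045°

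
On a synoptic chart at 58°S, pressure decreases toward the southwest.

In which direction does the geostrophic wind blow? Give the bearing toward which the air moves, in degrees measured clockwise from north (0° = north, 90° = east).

The pressure-gradient force points toward the southwest (bearing 225°).
Geostrophic balance: in the Southern Hemisphere the Coriolis force deflects motion to the left, so the geostrophic wind blows 90° to the left of the pressure-gradient force (low pressure on the right).
Rotating 225° by 90° counterclockwise gives 135° — the wind blows toward the southeast.

135°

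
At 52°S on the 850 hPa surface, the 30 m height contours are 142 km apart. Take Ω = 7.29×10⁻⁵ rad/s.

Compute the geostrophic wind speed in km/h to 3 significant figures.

64.9 km/h

Coriolis parameter at 52°S:
f = 2Ω sin φ = 2 × 7.29×10⁻⁵ × sin 52° = 1.15×10⁻⁴ s⁻¹
Height gradient: |∂Z/∂n| = 30 m / 142000 m = 2.11×10⁻⁴
On a pressure surface, geostrophic balance gives V_g = (g/f)|∂Z/∂n|:
V_g = 9.81 × 2.11×10⁻⁴ / 1.15×10⁻⁴ = 18.0 m/s
Converting: 18.0 m/s × 3.6 = 64.9 km/h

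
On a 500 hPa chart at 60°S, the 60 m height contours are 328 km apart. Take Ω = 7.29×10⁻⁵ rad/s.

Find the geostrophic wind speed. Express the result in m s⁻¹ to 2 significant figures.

Coriolis parameter at 60°S:
f = 2Ω sin φ = 2 × 7.29×10⁻⁵ × sin 60° = 1.26×10⁻⁴ s⁻¹
Height gradient: |∂Z/∂n| = 60 m / 328000 m = 1.83×10⁻⁴
On a pressure surface, geostrophic balance gives V_g = (g/f)|∂Z/∂n|:
V_g = 9.81 × 1.83×10⁻⁴ / 1.26×10⁻⁴ = 14.2 m/s

14 m s⁻¹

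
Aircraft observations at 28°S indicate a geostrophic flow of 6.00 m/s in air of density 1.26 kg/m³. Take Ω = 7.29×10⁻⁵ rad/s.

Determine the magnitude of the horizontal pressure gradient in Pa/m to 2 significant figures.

Coriolis parameter at 28°S:
f = 2Ω sin φ = 2 × 7.29×10⁻⁵ × sin 28° = 6.84×10⁻⁵ s⁻¹
Geostrophic balance rearranged: |∂P/∂n| = f ρ V_g
|∂P/∂n| = 6.84×10⁻⁵ × 1.26 × 6.00 = 5.17×10⁻⁴ Pa/m

5.2×10⁻⁴ Pa/m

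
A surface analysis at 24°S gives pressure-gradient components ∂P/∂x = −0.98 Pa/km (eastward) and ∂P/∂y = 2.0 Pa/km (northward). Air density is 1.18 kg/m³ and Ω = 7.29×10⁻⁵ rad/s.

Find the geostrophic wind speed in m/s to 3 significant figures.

31.8 m/s

Coriolis parameter at 24°S:
f = 2Ω sin φ = 2 × 7.29×10⁻⁵ × sin 24° = 5.93×10⁻⁵ s⁻¹
In the Southern Hemisphere f is negative: f = −5.93×10⁻⁵ s⁻¹.
Component geostrophic relations (x east, y north):
u_g = −(1/(fρ)) ∂P/∂y,  v_g = (1/(fρ)) ∂P/∂x
u_g = −(2.0×10⁻³)/(−5.93×10⁻⁵ × 1.18) = 28.6 m/s;  v_g = (−0.98×10⁻³)/(−5.93×10⁻⁵ × 1.18) = 14.0 m/s
|V_g| = √(u_g² + v_g²) = 31.8 m/s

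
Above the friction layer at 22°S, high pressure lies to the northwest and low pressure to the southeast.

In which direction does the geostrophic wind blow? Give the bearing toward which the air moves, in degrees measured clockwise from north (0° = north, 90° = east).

045°

The pressure-gradient force points toward the southeast (bearing 135°).
Geostrophic balance: in the Southern Hemisphere the Coriolis force deflects motion to the left, so the geostrophic wind blows 90° to the left of the pressure-gradient force (low pressure on the right).
Rotating 135° by 90° counterclockwise gives 045° — the wind blows toward the northeast.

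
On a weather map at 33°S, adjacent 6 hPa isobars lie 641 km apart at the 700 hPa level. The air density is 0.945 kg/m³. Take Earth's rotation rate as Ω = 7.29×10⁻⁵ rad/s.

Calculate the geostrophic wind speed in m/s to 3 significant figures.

12.5 m/s

Coriolis parameter at 33°S:
f = 2Ω sin φ = 2 × 7.29×10⁻⁵ × sin 33° = 7.94×10⁻⁵ s⁻¹
Pressure gradient: |∂P/∂n| = 600 Pa / 641000 m = 9.36×10⁻⁴ Pa/m
Geostrophic balance (pressure-gradient force = Coriolis force):
V_g = (1/(fρ)) |∂P/∂n| = 9.36×10⁻⁴ / (7.94×10⁻⁵ × 0.945) = 12.5 m/s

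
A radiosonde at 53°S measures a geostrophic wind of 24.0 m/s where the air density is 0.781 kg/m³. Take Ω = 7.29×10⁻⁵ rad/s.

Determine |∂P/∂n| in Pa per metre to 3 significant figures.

2.18×10⁻³ Pa/m

Coriolis parameter at 53°S:
f = 2Ω sin φ = 2 × 7.29×10⁻⁵ × sin 53° = 1.16×10⁻⁴ s⁻¹
Geostrophic balance rearranged: |∂P/∂n| = f ρ V_g
|∂P/∂n| = 1.16×10⁻⁴ × 0.781 × 24.0 = 2.18×10⁻³ Pa/m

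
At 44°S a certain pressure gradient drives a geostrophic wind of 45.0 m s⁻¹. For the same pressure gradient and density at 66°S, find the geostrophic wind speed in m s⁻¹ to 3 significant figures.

34.2 m s⁻¹

With the same pressure gradient and density, V_g ∝ 1/f ∝ 1/sin φ.
V₂ = V₁ · sin φ₁ / sin φ₂ = 45.0 × sin 44° / sin 66°
V₂ = 45.0 × 0.6947/0.9135 = 34.2 m s⁻¹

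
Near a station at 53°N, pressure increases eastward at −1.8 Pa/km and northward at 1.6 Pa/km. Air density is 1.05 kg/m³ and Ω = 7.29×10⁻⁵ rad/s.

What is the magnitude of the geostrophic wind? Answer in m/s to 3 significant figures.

Coriolis parameter at 53°N:
f = 2Ω sin φ = 2 × 7.29×10⁻⁵ × sin 53° = 1.16×10⁻⁴ s⁻¹
Component geostrophic relations (x east, y north):
u_g = −(1/(fρ)) ∂P/∂y,  v_g = (1/(fρ)) ∂P/∂x
u_g = −(1.6×10⁻³)/(1.16×10⁻⁴ × 1.05) = −13.1 m/s;  v_g = (−1.8×10⁻³)/(1.16×10⁻⁴ × 1.05) = −14.7 m/s
|V_g| = √(u_g² + v_g²) = 19.7 m/s

19.7 m/s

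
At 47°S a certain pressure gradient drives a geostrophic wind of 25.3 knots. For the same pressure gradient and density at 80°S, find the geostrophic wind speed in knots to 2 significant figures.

19 knots

With the same pressure gradient and density, V_g ∝ 1/f ∝ 1/sin φ.
V₂ = V₁ · sin φ₁ / sin φ₂ = 25.3 × sin 47° / sin 80°
V₂ = 25.3 × 0.7314/0.9848 = 19 knots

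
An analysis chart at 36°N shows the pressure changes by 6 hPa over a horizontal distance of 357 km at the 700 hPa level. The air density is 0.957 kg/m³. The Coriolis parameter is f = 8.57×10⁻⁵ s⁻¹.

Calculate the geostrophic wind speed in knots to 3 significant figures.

Pressure gradient: |∂P/∂n| = 600 Pa / 357000 m = 1.68×10⁻³ Pa/m
Geostrophic balance (pressure-gradient force = Coriolis force):
V_g = (1/(fρ)) |∂P/∂n| = 1.68×10⁻³ / (8.57×10⁻⁵ × 0.957) = 20.5 m/s
Converting: 20.5 m/s × 1.944 = 39.8 knots

39.8 knots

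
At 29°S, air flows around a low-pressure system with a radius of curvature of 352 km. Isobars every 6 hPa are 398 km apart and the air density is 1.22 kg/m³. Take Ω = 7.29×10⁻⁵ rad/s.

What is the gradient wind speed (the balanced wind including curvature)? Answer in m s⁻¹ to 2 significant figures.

12 m s⁻¹

Coriolis parameter at 29°S:
f = 2Ω sin φ = 2 × 7.29×10⁻⁵ × sin 29° = 7.07×10⁻⁵ s⁻¹
Pressure gradient: |∂P/∂n| = 600 Pa / 398000 m = 1.51×10⁻³ Pa/m
Geostrophic speed: V_g = |∂P/∂n|/(fρ) = 1.51×10⁻³/(7.07×10⁻⁵ × 1.22) = 17.5 m/s
Around a low, centrifugal force acts outward with Coriolis, so pressure-gradient force balances both:
(1/ρ)|∂P/∂n| = fV + V²/R  →  V² + fR·V − fR·V_g = 0
With fR = 7.07×10⁻⁵ × 352×10³ m = 24.9 m/s:
V = [−fR + √((fR)² + 4 fR V_g)]/2 = [−24.9 + √(24.9² + 4×24.9×17.5)]/2 = 11.8 m/s
Subgeostrophic (V < V_g = 17.5 m/s), as expected around a low.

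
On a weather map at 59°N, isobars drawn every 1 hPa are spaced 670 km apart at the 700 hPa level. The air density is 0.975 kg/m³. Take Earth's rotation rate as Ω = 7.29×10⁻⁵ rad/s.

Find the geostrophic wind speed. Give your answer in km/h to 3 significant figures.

Coriolis parameter at 59°N:
f = 2Ω sin φ = 2 × 7.29×10⁻⁵ × sin 59° = 1.25×10⁻⁴ s⁻¹
Pressure gradient: |∂P/∂n| = 100 Pa / 670000 m = 1.49×10⁻⁴ Pa/m
Geostrophic balance (pressure-gradient force = Coriolis force):
V_g = (1/(fρ)) |∂P/∂n| = 1.49×10⁻⁴ / (1.25×10⁻⁴ × 0.975) = 1.22 m/s
Converting: 1.22 m/s × 3.6 = 4.41 km/h

4.41 km/h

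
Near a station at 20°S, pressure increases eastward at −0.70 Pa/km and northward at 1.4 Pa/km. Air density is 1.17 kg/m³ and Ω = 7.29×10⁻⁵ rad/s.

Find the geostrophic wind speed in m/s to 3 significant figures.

26.8 m/s

Coriolis parameter at 20°S:
f = 2Ω sin φ = 2 × 7.29×10⁻⁵ × sin 20° = 4.99×10⁻⁵ s⁻¹
In the Southern Hemisphere f is negative: f = −4.99×10⁻⁵ s⁻¹.
Component geostrophic relations (x east, y north):
u_g = −(1/(fρ)) ∂P/∂y,  v_g = (1/(fρ)) ∂P/∂x
u_g = −(1.4×10⁻³)/(−4.99×10⁻⁵ × 1.17) = 24.0 m/s;  v_g = (−0.70×10⁻³)/(−4.99×10⁻⁵ × 1.17) = 12.0 m/s
|V_g| = √(u_g² + v_g²) = 26.8 m/s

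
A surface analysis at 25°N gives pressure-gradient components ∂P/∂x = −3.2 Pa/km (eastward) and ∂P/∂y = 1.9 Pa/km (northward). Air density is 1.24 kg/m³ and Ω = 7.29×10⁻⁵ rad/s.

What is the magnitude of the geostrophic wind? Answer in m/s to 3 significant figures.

Coriolis parameter at 25°N:
f = 2Ω sin φ = 2 × 7.29×10⁻⁵ × sin 25° = 6.16×10⁻⁵ s⁻¹
Component geostrophic relations (x east, y north):
u_g = −(1/(fρ)) ∂P/∂y,  v_g = (1/(fρ)) ∂P/∂x
u_g = −(1.9×10⁻³)/(6.16×10⁻⁵ × 1.24) = −24.9 m/s;  v_g = (−3.2×10⁻³)/(6.16×10⁻⁵ × 1.24) = −41.9 m/s
|V_g| = √(u_g² + v_g²) = 48.7 m/s

48.7 m/s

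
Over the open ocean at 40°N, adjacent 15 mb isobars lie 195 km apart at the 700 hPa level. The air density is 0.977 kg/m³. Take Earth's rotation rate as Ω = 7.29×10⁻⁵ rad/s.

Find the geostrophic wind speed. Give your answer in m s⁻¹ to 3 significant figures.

84.0 m s⁻¹

Coriolis parameter at 40°N:
f = 2Ω sin φ = 2 × 7.29×10⁻⁵ × sin 40° = 9.37×10⁻⁵ s⁻¹
Pressure gradient: |∂P/∂n| = 1500 Pa / 195000 m = 7.69×10⁻³ Pa/m
Geostrophic balance (pressure-gradient force = Coriolis force):
V_g = (1/(fρ)) |∂P/∂n| = 7.69×10⁻³ / (9.37×10⁻⁵ × 0.977) = 84.0 m/s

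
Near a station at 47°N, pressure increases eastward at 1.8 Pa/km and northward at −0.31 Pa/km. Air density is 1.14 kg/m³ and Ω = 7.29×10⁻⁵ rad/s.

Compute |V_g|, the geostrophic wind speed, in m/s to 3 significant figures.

Coriolis parameter at 47°N:
f = 2Ω sin φ = 2 × 7.29×10⁻⁵ × sin 47° = 1.07×10⁻⁴ s⁻¹
Component geostrophic relations (x east, y north):
u_g = −(1/(fρ)) ∂P/∂y,  v_g = (1/(fρ)) ∂P/∂x
u_g = −(−0.31×10⁻³)/(1.07×10⁻⁴ × 1.14) = 2.55 m/s;  v_g = (1.8×10⁻³)/(1.07×10⁻⁴ × 1.14) = 14.8 m/s
|V_g| = √(u_g² + v_g²) = 15.0 m/s

15.0 m/s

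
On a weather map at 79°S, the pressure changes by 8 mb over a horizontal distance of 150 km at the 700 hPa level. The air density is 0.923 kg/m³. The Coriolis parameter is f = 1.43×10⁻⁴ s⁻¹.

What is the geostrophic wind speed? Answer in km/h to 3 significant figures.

145 km/h

Pressure gradient: |∂P/∂n| = 800 Pa / 150000 m = 5.33×10⁻³ Pa/m
Geostrophic balance (pressure-gradient force = Coriolis force):
V_g = (1/(fρ)) |∂P/∂n| = 5.33×10⁻³ / (1.43×10⁻⁴ × 0.923) = 40.4 m/s
Converting: 40.4 m/s × 3.6 = 145 km/h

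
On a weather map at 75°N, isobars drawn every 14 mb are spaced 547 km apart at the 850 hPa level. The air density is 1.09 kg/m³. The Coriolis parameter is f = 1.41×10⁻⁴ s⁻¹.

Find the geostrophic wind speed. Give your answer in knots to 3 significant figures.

32.4 knots

Pressure gradient: |∂P/∂n| = 1400 Pa / 547000 m = 2.56×10⁻³ Pa/m
Geostrophic balance (pressure-gradient force = Coriolis force):
V_g = (1/(fρ)) |∂P/∂n| = 2.56×10⁻³ / (1.41×10⁻⁴ × 1.09) = 16.7 m/s
Converting: 16.7 m/s × 1.944 = 32.4 knots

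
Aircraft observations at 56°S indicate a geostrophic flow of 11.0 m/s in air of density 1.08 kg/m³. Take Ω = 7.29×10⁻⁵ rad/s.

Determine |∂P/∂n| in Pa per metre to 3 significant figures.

1.44×10⁻³ Pa/m

Coriolis parameter at 56°S:
f = 2Ω sin φ = 2 × 7.29×10⁻⁵ × sin 56° = 1.21×10⁻⁴ s⁻¹
Geostrophic balance rearranged: |∂P/∂n| = f ρ V_g
|∂P/∂n| = 1.21×10⁻⁴ × 1.08 × 11.0 = 1.44×10⁻³ Pa/m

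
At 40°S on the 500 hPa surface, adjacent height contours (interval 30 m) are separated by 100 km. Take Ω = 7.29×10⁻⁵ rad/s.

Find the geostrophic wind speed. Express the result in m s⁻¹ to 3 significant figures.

31.4 m s⁻¹

Coriolis parameter at 40°S:
f = 2Ω sin φ = 2 × 7.29×10⁻⁵ × sin 40° = 9.37×10⁻⁵ s⁻¹
Height gradient: |∂Z/∂n| = 30 m / 100000 m = 3.00×10⁻⁴
On a pressure surface, geostrophic balance gives V_g = (g/f)|∂Z/∂n|:
V_g = 9.81 × 3.00×10⁻⁴ / 9.37×10⁻⁵ = 31.4 m/s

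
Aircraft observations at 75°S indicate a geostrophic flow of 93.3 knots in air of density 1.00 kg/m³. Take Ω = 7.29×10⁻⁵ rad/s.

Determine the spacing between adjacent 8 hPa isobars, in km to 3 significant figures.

Coriolis parameter at 75°S:
f = 2Ω sin φ = 2 × 7.29×10⁻⁵ × sin 75° = 1.41×10⁻⁴ s⁻¹
Wind speed in SI: 93.3 knots = 48.0 m/s
Geostrophic balance rearranged: |∂P/∂n| = f ρ V_g
|∂P/∂n| = 1.41×10⁻⁴ × 1.00 × 48.0 = 6.76×10⁻³ Pa/m
Isobar spacing: Δn = ΔP/|∂P/∂n| = 800 Pa / 6.76×10⁻³ Pa/m = 118350 m ≈ 118 km

118 km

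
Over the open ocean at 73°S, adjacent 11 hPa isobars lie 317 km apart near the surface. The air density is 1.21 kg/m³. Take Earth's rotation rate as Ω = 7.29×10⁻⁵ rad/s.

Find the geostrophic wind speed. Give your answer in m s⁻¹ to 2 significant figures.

21 m s⁻¹

Coriolis parameter at 73°S:
f = 2Ω sin φ = 2 × 7.29×10⁻⁵ × sin 73° = 1.39×10⁻⁴ s⁻¹
Pressure gradient: |∂P/∂n| = 1100 Pa / 317000 m = 3.47×10⁻³ Pa/m
Geostrophic balance (pressure-gradient force = Coriolis force):
V_g = (1/(fρ)) |∂P/∂n| = 3.47×10⁻³ / (1.39×10⁻⁴ × 1.21) = 20.6 m/s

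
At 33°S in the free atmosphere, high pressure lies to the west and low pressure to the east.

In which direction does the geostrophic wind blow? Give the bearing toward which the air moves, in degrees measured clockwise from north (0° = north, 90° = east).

The pressure-gradient force points toward the east (bearing 090°).
Geostrophic balance: in the Southern Hemisphere the Coriolis force deflects motion to the left, so the geostrophic wind blows 90° to the left of the pressure-gradient force (low pressure on the right).
Rotating 090° by 90° counterclockwise gives 000° — the wind blows toward the north.

000°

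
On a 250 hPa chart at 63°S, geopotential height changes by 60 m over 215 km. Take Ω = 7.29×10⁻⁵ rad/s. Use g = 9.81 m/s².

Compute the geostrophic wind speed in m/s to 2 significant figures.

21 m/s

Coriolis parameter at 63°S:
f = 2Ω sin φ = 2 × 7.29×10⁻⁵ × sin 63° = 1.30×10⁻⁴ s⁻¹
Height gradient: |∂Z/∂n| = 60 m / 215000 m = 2.79×10⁻⁴
On a pressure surface, geostrophic balance gives V_g = (g/f)|∂Z/∂n|:
V_g = 9.81 × 2.79×10⁻⁴ / 1.30×10⁻⁴ = 21.1 m/s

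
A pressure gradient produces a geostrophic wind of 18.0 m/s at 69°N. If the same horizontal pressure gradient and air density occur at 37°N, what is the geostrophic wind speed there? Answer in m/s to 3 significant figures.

With the same pressure gradient and density, V_g ∝ 1/f ∝ 1/sin φ.
V₂ = V₁ · sin φ₁ / sin φ₂ = 18.0 × sin 69° / sin 37°
V₂ = 18.0 × 0.9336/0.6018 = 27.9 m/s

27.9 m/s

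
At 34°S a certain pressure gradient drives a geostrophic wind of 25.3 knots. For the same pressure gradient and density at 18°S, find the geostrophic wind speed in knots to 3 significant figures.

With the same pressure gradient and density, V_g ∝ 1/f ∝ 1/sin φ.
V₂ = V₁ · sin φ₁ / sin φ₂ = 25.3 × sin 34° / sin 18°
V₂ = 25.3 × 0.5592/0.3090 = 45.8 knots

45.8 knots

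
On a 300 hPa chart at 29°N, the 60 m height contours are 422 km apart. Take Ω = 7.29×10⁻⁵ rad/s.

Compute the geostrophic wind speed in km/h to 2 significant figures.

71 km/h

Coriolis parameter at 29°N:
f = 2Ω sin φ = 2 × 7.29×10⁻⁵ × sin 29° = 7.07×10⁻⁵ s⁻¹
Height gradient: |∂Z/∂n| = 60 m / 422000 m = 1.42×10⁻⁴
On a pressure surface, geostrophic balance gives V_g = (g/f)|∂Z/∂n|:
V_g = 9.81 × 1.42×10⁻⁴ / 7.07×10⁻⁵ = 19.7 m/s
Converting: 19.7 m/s × 3.6 = 71 km/h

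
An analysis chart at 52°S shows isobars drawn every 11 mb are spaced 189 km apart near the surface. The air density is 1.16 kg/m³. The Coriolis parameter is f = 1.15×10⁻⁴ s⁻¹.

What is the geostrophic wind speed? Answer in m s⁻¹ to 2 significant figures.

44 m s⁻¹

Pressure gradient: |∂P/∂n| = 1100 Pa / 189000 m = 5.82×10⁻³ Pa/m
Geostrophic balance (pressure-gradient force = Coriolis force):
V_g = (1/(fρ)) |∂P/∂n| = 5.82×10⁻³ / (1.15×10⁻⁴ × 1.16) = 43.6 m/s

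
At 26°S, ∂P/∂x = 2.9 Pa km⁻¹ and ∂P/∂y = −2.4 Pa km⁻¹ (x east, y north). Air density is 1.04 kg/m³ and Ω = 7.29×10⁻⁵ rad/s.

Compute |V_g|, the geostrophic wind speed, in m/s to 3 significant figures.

Coriolis parameter at 26°S:
f = 2Ω sin φ = 2 × 7.29×10⁻⁵ × sin 26° = 6.39×10⁻⁵ s⁻¹
In the Southern Hemisphere f is negative: f = −6.39×10⁻⁵ s⁻¹.
Component geostrophic relations (x east, y north):
u_g = −(1/(fρ)) ∂P/∂y,  v_g = (1/(fρ)) ∂P/∂x
u_g = −(−2.4×10⁻³)/(−6.39×10⁻⁵ × 1.04) = −36.1 m/s;  v_g = (2.9×10⁻³)/(−6.39×10⁻⁵ × 1.04) = −43.6 m/s
|V_g| = √(u_g² + v_g²) = 56.6 m/s

56.6 m/s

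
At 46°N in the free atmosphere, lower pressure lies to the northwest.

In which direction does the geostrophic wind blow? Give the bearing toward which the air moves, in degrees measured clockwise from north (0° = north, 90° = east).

045°

The pressure-gradient force points toward the northwest (bearing 315°).
Geostrophic balance: in the Northern Hemisphere the Coriolis force deflects motion to the right, so the geostrophic wind blows 90° to the right of the pressure-gradient force (low pressure on the left).
Rotating 315° by 90° clockwise gives 045° — the wind blows toward the northeast.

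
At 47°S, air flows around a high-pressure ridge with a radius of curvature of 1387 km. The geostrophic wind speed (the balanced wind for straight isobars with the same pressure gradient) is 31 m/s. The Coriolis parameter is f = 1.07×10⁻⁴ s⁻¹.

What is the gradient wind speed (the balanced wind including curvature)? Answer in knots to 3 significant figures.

85.7 knots

Around a high, pressure-gradient force acts outward with centrifugal, so Coriolis balances both:
fV = (1/ρ)|∂P/∂n| + V²/R  →  V² − fR·V + fR·V_g = 0
With fR = 1.07×10⁻⁴ × 1387×10³ m = 148 m/s:
V = [fR − √((fR)² − 4 fR V_g)]/2 = [148 − √(148² − 4×148×31)]/2 = 44.1 m/s
Supergeostrophic (V > V_g = 31 m/s), as expected around a high.
Converting: 44.1 m/s × 1.944 = 85.7 knots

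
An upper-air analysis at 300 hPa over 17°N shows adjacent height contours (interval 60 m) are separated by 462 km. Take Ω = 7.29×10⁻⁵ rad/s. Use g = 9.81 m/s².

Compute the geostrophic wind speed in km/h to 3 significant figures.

Coriolis parameter at 17°N:
f = 2Ω sin φ = 2 × 7.29×10⁻⁵ × sin 17° = 4.26×10⁻⁵ s⁻¹
Height gradient: |∂Z/∂n| = 60 m / 462000 m = 1.30×10⁻⁴
On a pressure surface, geostrophic balance gives V_g = (g/f)|∂Z/∂n|:
V_g = 9.81 × 1.30×10⁻⁴ / 4.26×10⁻⁵ = 29.9 m/s
Converting: 29.9 m/s × 3.6 = 108 km/h

108 km/h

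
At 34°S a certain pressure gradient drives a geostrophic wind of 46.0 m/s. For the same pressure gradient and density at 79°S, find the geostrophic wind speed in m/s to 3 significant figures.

26.2 m/s

With the same pressure gradient and density, V_g ∝ 1/f ∝ 1/sin φ.
V₂ = V₁ · sin φ₁ / sin φ₂ = 46.0 × sin 34° / sin 79°
V₂ = 46.0 × 0.5592/0.9816 = 26.2 m/s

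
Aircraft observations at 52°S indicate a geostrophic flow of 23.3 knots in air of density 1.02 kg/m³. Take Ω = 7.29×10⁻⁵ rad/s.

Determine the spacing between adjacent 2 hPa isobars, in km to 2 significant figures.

140 km

Coriolis parameter at 52°S:
f = 2Ω sin φ = 2 × 7.29×10⁻⁵ × sin 52° = 1.15×10⁻⁴ s⁻¹
Wind speed in SI: 23.3 knots = 12.0 m/s
Geostrophic balance rearranged: |∂P/∂n| = f ρ V_g
|∂P/∂n| = 1.15×10⁻⁴ × 1.02 × 12.0 = 1.40×10⁻³ Pa/m
Isobar spacing: Δn = ΔP/|∂P/∂n| = 200 Pa / 1.40×10⁻³ Pa/m = 142379 m ≈ 140 km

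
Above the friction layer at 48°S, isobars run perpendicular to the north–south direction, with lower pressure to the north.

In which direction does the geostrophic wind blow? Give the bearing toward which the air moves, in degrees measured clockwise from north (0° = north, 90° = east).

270°

The pressure-gradient force points toward the north (bearing 000°).
Geostrophic balance: in the Southern Hemisphere the Coriolis force deflects motion to the left, so the geostrophic wind blows 90° to the left of the pressure-gradient force (low pressure on the right).
Rotating 000° by 90° counterclockwise gives 270° — the wind blows toward the west.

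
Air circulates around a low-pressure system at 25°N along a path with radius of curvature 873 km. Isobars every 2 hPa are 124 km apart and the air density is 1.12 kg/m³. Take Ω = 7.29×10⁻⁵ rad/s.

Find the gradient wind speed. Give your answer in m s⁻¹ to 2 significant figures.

18 m s⁻¹

Coriolis parameter at 25°N:
f = 2Ω sin φ = 2 × 7.29×10⁻⁵ × sin 25° = 6.16×10⁻⁵ s⁻¹
Pressure gradient: |∂P/∂n| = 200 Pa / 124000 m = 1.61×10⁻³ Pa/m
Geostrophic speed: V_g = |∂P/∂n|/(fρ) = 1.61×10⁻³/(6.16×10⁻⁵ × 1.12) = 23.4 m/s
Around a low, centrifugal force acts outward with Coriolis, so pressure-gradient force balances both:
(1/ρ)|∂P/∂n| = fV + V²/R  →  V² + fR·V − fR·V_g = 0
With fR = 6.16×10⁻⁵ × 873×10³ m = 53.8 m/s:
V = [−fR + √((fR)² + 4 fR V_g)]/2 = [−53.8 + √(53.8² + 4×53.8×23.4)]/2 = 17.6 m/s
Subgeostrophic (V < V_g = 23.4 m/s), as expected around a low.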